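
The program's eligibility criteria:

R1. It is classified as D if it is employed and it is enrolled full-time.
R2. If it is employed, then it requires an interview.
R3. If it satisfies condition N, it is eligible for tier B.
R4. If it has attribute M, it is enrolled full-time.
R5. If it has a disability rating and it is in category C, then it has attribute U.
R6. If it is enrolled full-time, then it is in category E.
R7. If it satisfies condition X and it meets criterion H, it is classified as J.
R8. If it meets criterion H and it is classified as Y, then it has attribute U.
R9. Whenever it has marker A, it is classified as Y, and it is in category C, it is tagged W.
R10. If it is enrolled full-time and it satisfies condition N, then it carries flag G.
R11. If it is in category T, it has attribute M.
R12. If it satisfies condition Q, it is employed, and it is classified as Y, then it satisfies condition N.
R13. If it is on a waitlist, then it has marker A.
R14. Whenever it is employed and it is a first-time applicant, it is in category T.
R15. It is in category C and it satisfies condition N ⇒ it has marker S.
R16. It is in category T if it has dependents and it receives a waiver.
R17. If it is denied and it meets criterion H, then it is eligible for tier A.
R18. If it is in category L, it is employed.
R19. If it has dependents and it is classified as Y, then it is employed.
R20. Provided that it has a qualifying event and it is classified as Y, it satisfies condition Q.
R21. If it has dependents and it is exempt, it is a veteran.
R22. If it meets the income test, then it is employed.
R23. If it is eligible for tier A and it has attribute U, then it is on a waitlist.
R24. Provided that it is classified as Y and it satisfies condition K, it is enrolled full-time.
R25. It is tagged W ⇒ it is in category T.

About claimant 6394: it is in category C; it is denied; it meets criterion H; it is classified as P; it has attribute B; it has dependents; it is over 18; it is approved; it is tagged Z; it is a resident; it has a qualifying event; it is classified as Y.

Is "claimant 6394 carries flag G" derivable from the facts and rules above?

Yes

By R8 (it meets criterion H, it is classified as Y): it has attribute U.
By R17 (it is denied, it meets criterion H): it is eligible for tier A.
By R19 (it has dependents, it is classified as Y): it is employed.
By R20 (it has a qualifying event, it is classified as Y): it satisfies condition Q.
By R23 (it is eligible for tier A, it has attribute U): it is on a waitlist.
By R12 (it satisfies condition Q, it is employed, it is classified as Y): it satisfies condition N.
By R13 (it is on a waitlist): it has marker A.
By R9 (it has marker A, it is classified as Y, it is in category C): it is tagged W.
By R25 (it is tagged W): it is in category T.
By R11 (it is in category T): it has attribute M.
By R4 (it has attribute M): it is enrolled full-time.
By R10 (it is enrolled full-time, it satisfies condition N): it carries flag G.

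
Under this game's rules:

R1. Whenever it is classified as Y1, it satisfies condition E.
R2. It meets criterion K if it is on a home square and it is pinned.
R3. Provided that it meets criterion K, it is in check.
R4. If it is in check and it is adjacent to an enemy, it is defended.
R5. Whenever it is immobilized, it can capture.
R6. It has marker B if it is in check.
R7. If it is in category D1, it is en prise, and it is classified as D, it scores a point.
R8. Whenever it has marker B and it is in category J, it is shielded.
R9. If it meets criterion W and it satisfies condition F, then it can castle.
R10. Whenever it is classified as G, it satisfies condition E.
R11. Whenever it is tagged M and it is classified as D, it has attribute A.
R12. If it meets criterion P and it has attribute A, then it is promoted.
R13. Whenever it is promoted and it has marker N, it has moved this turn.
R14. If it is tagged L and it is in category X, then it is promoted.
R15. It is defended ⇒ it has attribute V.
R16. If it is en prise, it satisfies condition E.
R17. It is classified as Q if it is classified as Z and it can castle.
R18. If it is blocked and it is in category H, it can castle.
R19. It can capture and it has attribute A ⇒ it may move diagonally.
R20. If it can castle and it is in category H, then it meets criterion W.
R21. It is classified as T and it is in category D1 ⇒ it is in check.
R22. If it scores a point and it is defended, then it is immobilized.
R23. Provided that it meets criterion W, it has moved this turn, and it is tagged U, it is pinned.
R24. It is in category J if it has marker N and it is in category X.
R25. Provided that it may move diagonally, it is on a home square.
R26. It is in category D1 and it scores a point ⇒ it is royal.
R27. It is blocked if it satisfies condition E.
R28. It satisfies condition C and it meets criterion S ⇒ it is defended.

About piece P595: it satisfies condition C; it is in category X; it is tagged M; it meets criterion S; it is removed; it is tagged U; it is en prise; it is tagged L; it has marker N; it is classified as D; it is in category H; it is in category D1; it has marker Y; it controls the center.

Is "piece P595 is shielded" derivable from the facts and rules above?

By R7 (it is in category D1, it is en prise, it is classified as D): it scores a point.
By R11 (it is tagged M, it is classified as D): it has attribute A.
By R14 (it is tagged L, it is in category X): it is promoted.
By R16 (it is en prise): it satisfies condition E.
By R24 (it has marker N, it is in category X): it is in category J.
By R27 (it satisfies condition E): it is blocked.
By R28 (it satisfies condition C, it meets criterion S): it is defended.
By R13 (it is promoted, it has marker N): it has moved this turn.
By R18 (it is blocked, it is in category H): it can castle.
By R20 (it can castle, it is in category H): it meets criterion W.
By R22 (it scores a point, it is defended): it is immobilized.
By R23 (it meets criterion W, it has moved this turn, it is tagged U): it is pinned.
By R5 (it is immobilized): it can capture.
By R19 (it can capture, it has attribute A): it may move diagonally.
By R25 (it may move diagonally): it is on a home square.
By R2 (it is on a home square, it is pinned): it meets criterion K.
By R3 (it meets criterion K): it is in check.
By R6 (it is in check): it has marker B.
By R8 (it has marker B, it is in category J): it is shielded.

Yes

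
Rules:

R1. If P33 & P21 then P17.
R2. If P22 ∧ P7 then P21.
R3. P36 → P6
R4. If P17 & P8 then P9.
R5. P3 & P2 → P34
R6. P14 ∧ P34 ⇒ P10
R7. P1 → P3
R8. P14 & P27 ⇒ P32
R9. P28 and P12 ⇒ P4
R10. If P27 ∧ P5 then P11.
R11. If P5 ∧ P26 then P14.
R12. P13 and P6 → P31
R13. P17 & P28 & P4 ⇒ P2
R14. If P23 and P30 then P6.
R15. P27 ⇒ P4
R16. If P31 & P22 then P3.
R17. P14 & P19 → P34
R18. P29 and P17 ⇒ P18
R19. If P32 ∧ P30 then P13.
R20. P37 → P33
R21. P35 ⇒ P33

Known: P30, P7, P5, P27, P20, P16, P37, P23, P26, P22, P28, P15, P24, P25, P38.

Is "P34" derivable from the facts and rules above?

P21  (by R2: P22, P7)
P14  (by R11: P5, P26)
P6  (by R14: P23, P30)
P4  (by R15: P27)
P33  (by R20: P37)
P17  (by R1: P33, P21)
P32  (by R8: P14, P27)
P2  (by R13: P17, P28, P4)
P13  (by R19: P32, P30)
P31  (by R12: P13, P6)
P3  (by R16: P31, P22)
P34  (by R5: P3, P2)

Yes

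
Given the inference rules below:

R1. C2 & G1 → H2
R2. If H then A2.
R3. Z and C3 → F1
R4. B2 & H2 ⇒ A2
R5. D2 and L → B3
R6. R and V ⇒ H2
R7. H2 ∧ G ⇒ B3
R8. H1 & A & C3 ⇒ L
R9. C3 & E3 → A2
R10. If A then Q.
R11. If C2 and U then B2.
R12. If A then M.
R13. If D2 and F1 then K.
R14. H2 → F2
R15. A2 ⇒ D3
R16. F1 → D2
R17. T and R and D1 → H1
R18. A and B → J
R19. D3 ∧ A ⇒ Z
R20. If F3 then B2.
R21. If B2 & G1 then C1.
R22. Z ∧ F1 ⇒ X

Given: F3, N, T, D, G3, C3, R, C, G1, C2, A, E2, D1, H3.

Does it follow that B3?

Yes

H2  (by R1: C2, G1)
H1  (by R17: T, R, D1)
B2  (by R20: F3)
A2  (by R4: B2, H2)
L  (by R8: H1, A, C3)
D3  (by R15: A2)
Z  (by R19: D3, A)
F1  (by R3: Z, C3)
D2  (by R16: F1)
B3  (by R5: D2, L)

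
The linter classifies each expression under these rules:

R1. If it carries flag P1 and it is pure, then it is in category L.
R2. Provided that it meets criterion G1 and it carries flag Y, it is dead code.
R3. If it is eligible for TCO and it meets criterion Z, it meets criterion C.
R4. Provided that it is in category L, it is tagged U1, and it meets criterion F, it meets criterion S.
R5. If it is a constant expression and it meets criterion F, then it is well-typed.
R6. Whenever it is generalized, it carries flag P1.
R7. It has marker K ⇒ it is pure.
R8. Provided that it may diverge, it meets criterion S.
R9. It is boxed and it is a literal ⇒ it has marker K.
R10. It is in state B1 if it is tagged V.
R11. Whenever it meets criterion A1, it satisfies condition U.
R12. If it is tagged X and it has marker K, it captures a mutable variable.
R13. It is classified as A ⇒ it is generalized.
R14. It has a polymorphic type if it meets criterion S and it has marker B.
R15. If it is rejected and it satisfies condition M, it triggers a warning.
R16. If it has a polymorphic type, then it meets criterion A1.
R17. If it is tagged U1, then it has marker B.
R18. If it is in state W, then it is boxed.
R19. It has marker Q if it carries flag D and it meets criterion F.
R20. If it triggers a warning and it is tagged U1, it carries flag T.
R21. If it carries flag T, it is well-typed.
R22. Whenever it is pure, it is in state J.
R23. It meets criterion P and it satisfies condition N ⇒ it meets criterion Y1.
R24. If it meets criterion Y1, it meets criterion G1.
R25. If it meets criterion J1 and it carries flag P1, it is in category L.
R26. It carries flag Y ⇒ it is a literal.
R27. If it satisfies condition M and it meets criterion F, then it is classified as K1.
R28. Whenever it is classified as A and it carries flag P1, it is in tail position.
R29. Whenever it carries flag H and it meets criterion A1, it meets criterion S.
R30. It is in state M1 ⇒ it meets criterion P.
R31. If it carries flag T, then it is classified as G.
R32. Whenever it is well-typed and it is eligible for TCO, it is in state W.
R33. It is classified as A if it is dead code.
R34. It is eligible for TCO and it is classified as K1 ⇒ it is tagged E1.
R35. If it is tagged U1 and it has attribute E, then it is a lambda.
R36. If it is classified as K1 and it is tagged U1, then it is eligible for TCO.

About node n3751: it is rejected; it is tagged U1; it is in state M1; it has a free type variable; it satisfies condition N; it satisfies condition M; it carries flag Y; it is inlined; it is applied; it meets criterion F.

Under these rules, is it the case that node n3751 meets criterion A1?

Yes

By R15 (it is rejected, it satisfies condition M): it triggers a warning.
By R17 (it is tagged U1): it has marker B.
By R20 (it triggers a warning, it is tagged U1): it carries flag T.
By R21 (it carries flag T): it is well-typed.
By R26 (it carries flag Y): it is a literal.
By R27 (it satisfies condition M, it meets criterion F): it is classified as K1.
By R30 (it is in state M1): it meets criterion P.
By R36 (it is classified as K1, it is tagged U1): it is eligible for TCO.
By R23 (it meets criterion P, it satisfies condition N): it meets criterion Y1.
By R24 (it meets criterion Y1): it meets criterion G1.
By R32 (it is well-typed, it is eligible for TCO): it is in state W.
By R2 (it meets criterion G1, it carries flag Y): it is dead code.
By R18 (it is in state W): it is boxed.
By R33 (it is dead code): it is classified as A.
By R9 (it is boxed, it is a literal): it has marker K.
By R13 (it is classified as A): it is generalized.
By R6 (it is generalized): it carries flag P1.
By R7 (it has marker K): it is pure.
By R1 (it carries flag P1, it is pure): it is in category L.
By R4 (it is in category L, it is tagged U1, it meets criterion F): it meets criterion S.
By R14 (it meets criterion S, it has marker B): it has a polymorphic type.
By R16 (it has a polymorphic type): it meets criterion A1.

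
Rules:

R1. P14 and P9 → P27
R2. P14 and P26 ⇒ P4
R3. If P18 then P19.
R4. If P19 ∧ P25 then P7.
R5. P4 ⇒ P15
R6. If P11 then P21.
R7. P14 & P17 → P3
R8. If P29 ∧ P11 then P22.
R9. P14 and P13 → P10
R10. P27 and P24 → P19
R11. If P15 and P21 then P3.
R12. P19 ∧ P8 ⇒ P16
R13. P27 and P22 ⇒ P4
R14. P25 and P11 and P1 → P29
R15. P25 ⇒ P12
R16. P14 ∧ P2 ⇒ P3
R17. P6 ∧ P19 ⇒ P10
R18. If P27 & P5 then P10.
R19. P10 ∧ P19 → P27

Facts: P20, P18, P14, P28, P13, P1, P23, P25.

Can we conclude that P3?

No

Forward chaining from the given facts derives: P19, P7, P10, P12, P27.
Rules concluding P3: R7 needs P17; R11 needs P15; R16 needs P2 — none of these are established.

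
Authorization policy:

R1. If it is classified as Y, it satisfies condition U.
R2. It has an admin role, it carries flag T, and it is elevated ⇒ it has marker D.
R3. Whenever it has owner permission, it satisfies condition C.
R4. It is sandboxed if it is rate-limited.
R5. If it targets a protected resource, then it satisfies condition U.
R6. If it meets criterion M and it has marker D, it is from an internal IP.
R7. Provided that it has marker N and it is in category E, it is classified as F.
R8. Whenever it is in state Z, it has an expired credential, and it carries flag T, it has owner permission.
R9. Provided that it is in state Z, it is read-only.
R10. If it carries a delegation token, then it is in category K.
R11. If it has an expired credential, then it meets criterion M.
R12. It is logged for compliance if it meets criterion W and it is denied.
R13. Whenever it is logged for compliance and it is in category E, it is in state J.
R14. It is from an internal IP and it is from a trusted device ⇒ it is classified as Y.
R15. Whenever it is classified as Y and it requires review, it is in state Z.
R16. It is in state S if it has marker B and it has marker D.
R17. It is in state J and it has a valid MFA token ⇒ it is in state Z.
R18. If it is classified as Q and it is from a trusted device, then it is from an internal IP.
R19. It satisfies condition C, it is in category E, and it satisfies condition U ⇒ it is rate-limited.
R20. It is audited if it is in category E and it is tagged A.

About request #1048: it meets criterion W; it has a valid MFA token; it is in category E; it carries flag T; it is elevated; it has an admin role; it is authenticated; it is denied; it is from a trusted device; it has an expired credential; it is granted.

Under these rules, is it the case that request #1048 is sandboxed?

Yes

By R2 (it has an admin role, it carries flag T, it is elevated): it has marker D.
By R11 (it has an expired credential): it meets criterion M.
By R12 (it meets criterion W, it is denied): it is logged for compliance.
By R13 (it is logged for compliance, it is in category E): it is in state J.
By R17 (it is in state J, it has a valid MFA token): it is in state Z.
By R6 (it meets criterion M, it has marker D): it is from an internal IP.
By R8 (it is in state Z, it has an expired credential, it carries flag T): it has owner permission.
By R14 (it is from an internal IP, it is from a trusted device): it is classified as Y.
By R1 (it is classified as Y): it satisfies condition U.
By R3 (it has owner permission): it satisfies condition C.
By R19 (it satisfies condition C, it is in category E, it satisfies condition U): it is rate-limited.
By R4 (it is rate-limited): it is sandboxed.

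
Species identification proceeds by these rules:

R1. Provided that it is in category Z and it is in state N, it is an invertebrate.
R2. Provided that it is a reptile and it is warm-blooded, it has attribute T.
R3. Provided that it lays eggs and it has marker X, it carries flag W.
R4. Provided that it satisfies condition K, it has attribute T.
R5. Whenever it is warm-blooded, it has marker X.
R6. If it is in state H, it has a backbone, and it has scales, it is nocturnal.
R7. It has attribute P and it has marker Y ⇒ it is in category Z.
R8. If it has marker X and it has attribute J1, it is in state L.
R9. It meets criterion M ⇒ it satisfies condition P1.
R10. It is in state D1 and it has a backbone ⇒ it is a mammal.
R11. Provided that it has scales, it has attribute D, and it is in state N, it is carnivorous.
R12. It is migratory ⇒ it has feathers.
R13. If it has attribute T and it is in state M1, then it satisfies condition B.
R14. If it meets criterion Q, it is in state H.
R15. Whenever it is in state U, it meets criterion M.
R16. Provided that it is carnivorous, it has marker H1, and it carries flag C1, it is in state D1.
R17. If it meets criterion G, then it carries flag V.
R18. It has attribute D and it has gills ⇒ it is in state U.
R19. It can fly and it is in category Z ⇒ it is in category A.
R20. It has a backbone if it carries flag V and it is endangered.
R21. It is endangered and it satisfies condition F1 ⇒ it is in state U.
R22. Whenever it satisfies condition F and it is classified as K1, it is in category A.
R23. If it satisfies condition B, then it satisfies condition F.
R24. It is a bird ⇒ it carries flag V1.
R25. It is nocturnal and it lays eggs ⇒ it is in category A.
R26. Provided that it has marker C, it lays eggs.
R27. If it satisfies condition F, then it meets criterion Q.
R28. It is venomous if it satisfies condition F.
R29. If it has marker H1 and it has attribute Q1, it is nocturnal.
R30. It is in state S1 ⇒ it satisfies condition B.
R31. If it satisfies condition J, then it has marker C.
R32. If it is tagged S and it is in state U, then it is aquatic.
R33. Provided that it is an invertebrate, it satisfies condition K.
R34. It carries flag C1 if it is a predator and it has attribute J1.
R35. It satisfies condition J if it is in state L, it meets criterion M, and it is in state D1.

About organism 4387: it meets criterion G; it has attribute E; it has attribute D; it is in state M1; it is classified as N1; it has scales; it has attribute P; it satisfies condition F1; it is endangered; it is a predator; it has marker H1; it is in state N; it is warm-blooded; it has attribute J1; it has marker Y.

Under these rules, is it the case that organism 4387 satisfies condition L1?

Forward chaining from the given facts derives: has marker X, is in category Z, is in state L, is carnivorous, carries flag V, has a backbone, is in state U, carries flag C1, is an invertebrate, meets criterion M, is in state D1, satisfies condition K, satisfies condition J, has attribute T, satisfies condition P1, is a mammal, satisfies condition B, satisfies condition F, meets criterion Q, is venomous, has marker C, is in state H, lays eggs, carries flag W, is nocturnal, is in category A.
No rule has "it satisfies condition L1" as its conclusion, and it is not among the given facts.

No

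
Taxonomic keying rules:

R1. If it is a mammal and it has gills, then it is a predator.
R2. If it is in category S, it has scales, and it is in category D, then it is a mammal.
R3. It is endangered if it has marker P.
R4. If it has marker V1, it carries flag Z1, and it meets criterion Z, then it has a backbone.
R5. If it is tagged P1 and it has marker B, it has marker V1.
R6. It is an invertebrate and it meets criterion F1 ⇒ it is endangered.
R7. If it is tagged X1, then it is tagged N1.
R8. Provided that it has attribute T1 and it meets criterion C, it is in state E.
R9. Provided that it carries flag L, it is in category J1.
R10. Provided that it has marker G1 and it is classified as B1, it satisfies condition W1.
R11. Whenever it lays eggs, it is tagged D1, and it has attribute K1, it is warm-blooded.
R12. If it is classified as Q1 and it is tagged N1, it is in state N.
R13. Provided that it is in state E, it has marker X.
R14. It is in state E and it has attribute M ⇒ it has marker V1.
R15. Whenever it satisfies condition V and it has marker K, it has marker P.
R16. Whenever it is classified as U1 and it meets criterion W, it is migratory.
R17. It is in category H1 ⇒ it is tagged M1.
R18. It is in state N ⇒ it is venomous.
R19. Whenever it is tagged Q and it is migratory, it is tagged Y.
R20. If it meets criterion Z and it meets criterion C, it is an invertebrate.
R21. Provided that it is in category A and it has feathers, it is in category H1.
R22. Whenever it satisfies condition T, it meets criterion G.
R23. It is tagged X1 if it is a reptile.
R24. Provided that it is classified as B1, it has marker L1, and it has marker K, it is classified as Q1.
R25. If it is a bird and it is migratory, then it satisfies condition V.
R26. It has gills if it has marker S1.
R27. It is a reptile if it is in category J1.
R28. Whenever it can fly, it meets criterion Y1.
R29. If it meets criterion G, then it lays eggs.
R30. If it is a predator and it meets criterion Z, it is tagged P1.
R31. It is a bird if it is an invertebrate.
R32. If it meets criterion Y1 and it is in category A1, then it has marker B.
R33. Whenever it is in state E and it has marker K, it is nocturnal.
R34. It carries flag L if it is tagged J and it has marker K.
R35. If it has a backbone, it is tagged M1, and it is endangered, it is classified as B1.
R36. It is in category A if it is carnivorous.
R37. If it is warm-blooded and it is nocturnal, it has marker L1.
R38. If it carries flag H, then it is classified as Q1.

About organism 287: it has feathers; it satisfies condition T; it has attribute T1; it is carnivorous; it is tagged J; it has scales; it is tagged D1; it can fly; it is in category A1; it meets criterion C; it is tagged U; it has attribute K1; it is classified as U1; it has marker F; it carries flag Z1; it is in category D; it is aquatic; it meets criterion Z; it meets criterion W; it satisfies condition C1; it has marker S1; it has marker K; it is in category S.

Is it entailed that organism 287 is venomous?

By R2 (it is in category S, it has scales, it is in category D): it is a mammal.
By R8 (it has attribute T1, it meets criterion C): it is in state E.
By R16 (it is classified as U1, it meets criterion W): it is migratory.
By R20 (it meets criterion Z, it meets criterion C): it is an invertebrate.
By R22 (it satisfies condition T): it meets criterion G.
By R26 (it has marker S1): it has gills.
By R28 (it can fly): it meets criterion Y1.
By R29 (it meets criterion G): it lays eggs.
By R31 (it is an invertebrate): it is a bird.
By R32 (it meets criterion Y1, it is in category A1): it has marker B.
By R33 (it is in state E, it has marker K): it is nocturnal.
By R34 (it is tagged J, it has marker K): it carries flag L.
By R36 (it is carnivorous): it is in category A.
By R1 (it is a mammal, it has gills): it is a predator.
By R9 (it carries flag L): it is in category J1.
By R11 (it lays eggs, it is tagged D1, it has attribute K1): it is warm-blooded.
By R21 (it is in category A, it has feathers): it is in category H1.
By R25 (it is a bird, it is migratory): it satisfies condition V.
By R27 (it is in category J1): it is a reptile.
By R30 (it is a predator, it meets criterion Z): it is tagged P1.
By R37 (it is warm-blooded, it is nocturnal): it has marker L1.
By R5 (it is tagged P1, it has marker B): it has marker V1.
By R15 (it satisfies condition V, it has marker K): it has marker P.
By R17 (it is in category H1): it is tagged M1.
By R23 (it is a reptile): it is tagged X1.
By R3 (it has marker P): it is endangered.
By R4 (it has marker V1, it carries flag Z1, it meets criterion Z): it has a backbone.
By R7 (it is tagged X1): it is tagged N1.
By R35 (it has a backbone, it is tagged M1, it is endangered): it is classified as B1.
By R24 (it is classified as B1, it has marker L1, it has marker K): it is classified as Q1.
By R12 (it is classified as Q1, it is tagged N1): it is in state N.
By R18 (it is in state N): it is venomous.

Yes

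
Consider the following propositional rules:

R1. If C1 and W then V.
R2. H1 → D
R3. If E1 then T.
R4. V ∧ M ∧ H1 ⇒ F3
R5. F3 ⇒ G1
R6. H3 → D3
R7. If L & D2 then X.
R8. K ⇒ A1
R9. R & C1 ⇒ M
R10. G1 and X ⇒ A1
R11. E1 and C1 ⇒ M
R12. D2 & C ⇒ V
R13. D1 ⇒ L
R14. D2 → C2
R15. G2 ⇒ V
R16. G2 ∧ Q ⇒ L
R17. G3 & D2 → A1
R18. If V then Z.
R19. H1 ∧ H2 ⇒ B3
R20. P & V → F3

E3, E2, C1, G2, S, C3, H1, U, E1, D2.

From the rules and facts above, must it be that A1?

No

Forward chaining from the given facts derives: D, T, M, C2, V, Z, F3, G1.
Rules concluding A1: R8 needs K; R10 needs X; R17 needs G3 — none of these are established.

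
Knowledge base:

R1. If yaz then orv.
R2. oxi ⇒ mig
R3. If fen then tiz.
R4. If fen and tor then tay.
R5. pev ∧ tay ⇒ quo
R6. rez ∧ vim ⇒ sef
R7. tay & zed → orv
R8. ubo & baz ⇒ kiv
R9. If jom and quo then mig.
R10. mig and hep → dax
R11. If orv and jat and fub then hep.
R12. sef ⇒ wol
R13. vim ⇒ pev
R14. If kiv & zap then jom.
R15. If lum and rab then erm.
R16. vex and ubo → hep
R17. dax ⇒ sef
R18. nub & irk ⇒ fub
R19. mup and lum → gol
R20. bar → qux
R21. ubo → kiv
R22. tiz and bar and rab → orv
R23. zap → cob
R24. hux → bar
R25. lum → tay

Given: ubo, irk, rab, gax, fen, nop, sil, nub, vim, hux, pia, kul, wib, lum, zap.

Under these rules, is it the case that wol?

Forward chaining from the given facts derives: tiz, pev, erm, fub, kiv, cob, bar, tay, quo, jom, qux, orv, mig.
The only rule concluding wol is R12, which needs sef; that is never established.

No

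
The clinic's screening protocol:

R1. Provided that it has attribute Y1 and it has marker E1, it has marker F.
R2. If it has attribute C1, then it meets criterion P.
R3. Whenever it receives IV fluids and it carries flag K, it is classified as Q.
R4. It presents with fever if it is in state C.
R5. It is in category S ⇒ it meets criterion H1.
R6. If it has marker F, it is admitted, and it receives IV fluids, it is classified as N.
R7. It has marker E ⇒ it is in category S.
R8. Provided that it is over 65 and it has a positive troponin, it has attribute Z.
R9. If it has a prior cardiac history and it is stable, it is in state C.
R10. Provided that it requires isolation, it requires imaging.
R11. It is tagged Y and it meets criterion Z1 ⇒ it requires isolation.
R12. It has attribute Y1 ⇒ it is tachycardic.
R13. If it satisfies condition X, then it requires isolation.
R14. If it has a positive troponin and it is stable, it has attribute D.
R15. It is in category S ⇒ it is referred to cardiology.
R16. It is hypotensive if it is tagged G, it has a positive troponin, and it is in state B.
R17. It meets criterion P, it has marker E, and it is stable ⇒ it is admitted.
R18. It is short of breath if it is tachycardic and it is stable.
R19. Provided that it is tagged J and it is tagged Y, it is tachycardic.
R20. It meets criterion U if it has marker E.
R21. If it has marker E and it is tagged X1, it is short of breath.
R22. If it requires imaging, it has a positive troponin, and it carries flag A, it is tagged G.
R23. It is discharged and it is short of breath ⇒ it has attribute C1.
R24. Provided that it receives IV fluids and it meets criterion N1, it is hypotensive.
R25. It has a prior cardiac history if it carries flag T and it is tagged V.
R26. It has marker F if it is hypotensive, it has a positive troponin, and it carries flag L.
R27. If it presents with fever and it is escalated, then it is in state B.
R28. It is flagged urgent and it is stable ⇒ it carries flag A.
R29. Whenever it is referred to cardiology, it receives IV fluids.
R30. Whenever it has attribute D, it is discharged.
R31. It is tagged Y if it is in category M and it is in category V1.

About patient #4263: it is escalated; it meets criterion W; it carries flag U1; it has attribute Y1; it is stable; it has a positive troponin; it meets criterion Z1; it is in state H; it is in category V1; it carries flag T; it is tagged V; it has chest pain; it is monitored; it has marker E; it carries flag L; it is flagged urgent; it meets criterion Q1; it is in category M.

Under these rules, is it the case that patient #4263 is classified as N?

By R7 (it has marker E): it is in category S.
By R12 (it has attribute Y1): it is tachycardic.
By R14 (it has a positive troponin, it is stable): it has attribute D.
By R15 (it is in category S): it is referred to cardiology.
By R18 (it is tachycardic, it is stable): it is short of breath.
By R25 (it carries flag T, it is tagged V): it has a prior cardiac history.
By R28 (it is flagged urgent, it is stable): it carries flag A.
By R29 (it is referred to cardiology): it receives IV fluids.
By R30 (it has attribute D): it is discharged.
By R31 (it is in category M, it is in category V1): it is tagged Y.
By R9 (it has a prior cardiac history, it is stable): it is in state C.
By R11 (it is tagged Y, it meets criterion Z1): it requires isolation.
By R23 (it is discharged, it is short of breath): it has attribute C1.
By R2 (it has attribute C1): it meets criterion P.
By R4 (it is in state C): it presents with fever.
By R10 (it requires isolation): it requires imaging.
By R17 (it meets criterion P, it has marker E, it is stable): it is admitted.
By R22 (it requires imaging, it has a positive troponin, it carries flag A): it is tagged G.
By R27 (it presents with fever, it is escalated): it is in state B.
By R16 (it is tagged G, it has a positive troponin, it is in state B): it is hypotensive.
By R26 (it is hypotensive, it has a positive troponin, it carries flag L): it has marker F.
By R6 (it has marker F, it is admitted, it receives IV fluids): it is classified as N.

Yes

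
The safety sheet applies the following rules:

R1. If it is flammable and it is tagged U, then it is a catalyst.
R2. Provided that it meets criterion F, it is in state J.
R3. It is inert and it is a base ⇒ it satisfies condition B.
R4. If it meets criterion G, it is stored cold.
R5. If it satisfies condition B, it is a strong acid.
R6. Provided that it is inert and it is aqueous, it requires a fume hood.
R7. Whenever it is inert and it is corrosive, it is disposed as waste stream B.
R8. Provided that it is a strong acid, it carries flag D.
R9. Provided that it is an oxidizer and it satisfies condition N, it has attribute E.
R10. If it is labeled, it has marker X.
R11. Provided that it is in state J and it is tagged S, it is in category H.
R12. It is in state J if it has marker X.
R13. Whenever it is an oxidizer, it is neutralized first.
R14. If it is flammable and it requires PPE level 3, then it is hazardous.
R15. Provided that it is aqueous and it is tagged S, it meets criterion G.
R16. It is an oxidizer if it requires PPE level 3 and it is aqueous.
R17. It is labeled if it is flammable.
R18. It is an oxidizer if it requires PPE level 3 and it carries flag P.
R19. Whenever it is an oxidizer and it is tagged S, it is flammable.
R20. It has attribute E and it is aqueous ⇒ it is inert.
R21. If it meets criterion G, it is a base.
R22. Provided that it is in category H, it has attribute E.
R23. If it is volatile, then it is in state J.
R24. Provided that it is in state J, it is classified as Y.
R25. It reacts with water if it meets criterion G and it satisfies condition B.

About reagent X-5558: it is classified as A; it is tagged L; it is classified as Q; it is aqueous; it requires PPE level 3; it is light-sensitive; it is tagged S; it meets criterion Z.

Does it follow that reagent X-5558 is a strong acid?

Yes

By R15 (it is aqueous, it is tagged S): it meets criterion G.
By R16 (it requires PPE level 3, it is aqueous): it is an oxidizer.
By R19 (it is an oxidizer, it is tagged S): it is flammable.
By R21 (it meets criterion G): it is a base.
By R17 (it is flammable): it is labeled.
By R10 (it is labeled): it has marker X.
By R12 (it has marker X): it is in state J.
By R11 (it is in state J, it is tagged S): it is in category H.
By R22 (it is in category H): it has attribute E.
By R20 (it has attribute E, it is aqueous): it is inert.
By R3 (it is inert, it is a base): it satisfies condition B.
By R5 (it satisfies condition B): it is a strong acid.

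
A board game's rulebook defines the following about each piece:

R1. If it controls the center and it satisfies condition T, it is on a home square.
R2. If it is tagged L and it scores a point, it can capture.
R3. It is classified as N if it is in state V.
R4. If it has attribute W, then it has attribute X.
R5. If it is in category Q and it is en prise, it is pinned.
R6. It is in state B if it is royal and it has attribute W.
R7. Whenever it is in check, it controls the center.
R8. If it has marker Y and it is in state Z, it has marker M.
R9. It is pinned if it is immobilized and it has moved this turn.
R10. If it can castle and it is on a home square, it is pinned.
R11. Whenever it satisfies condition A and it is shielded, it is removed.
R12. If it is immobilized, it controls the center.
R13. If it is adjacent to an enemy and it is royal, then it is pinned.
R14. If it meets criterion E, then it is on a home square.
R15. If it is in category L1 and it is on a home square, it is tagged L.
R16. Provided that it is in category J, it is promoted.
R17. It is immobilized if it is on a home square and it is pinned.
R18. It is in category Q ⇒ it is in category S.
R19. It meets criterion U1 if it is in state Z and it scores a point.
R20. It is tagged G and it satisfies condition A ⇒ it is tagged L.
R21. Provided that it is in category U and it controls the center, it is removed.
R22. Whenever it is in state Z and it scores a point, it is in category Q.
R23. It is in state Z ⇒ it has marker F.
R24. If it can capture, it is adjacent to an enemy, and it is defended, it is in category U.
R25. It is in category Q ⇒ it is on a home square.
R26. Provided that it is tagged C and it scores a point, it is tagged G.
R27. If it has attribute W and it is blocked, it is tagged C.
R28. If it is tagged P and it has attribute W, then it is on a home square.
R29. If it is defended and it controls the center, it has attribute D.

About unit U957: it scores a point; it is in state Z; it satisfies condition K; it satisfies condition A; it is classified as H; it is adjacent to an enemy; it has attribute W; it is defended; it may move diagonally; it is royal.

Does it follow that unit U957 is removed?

No

Forward chaining from the given facts derives: has attribute X, is in state B, is pinned, meets criterion U1, is in category Q, has marker F, is on a home square, is immobilized, is in category S, controls the center, has attribute D.
Rules concluding "it is removed": R11 needs "it is shielded"; R21 needs "it is in category U" — none of these are established.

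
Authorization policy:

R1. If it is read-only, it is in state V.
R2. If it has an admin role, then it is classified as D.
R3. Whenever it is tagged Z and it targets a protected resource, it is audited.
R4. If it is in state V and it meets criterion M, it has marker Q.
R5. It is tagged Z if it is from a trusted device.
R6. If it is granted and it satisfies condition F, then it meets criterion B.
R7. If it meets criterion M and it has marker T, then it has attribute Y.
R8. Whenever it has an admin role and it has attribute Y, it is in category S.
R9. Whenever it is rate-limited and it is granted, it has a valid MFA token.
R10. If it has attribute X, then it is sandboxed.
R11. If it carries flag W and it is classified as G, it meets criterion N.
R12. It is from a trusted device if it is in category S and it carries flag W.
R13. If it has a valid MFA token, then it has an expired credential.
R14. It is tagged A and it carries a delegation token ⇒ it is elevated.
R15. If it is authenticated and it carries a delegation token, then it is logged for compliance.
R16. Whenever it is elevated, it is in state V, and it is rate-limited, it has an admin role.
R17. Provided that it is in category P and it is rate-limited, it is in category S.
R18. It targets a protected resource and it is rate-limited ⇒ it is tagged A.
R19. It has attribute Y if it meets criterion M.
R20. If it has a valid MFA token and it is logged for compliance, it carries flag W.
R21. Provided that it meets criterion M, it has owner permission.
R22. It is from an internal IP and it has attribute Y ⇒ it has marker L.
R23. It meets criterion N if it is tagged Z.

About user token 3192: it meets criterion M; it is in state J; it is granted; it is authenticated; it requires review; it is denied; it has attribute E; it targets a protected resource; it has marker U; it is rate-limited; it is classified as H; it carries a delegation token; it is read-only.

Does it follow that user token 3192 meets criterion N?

Yes

By R1 (it is read-only): it is in state V.
By R9 (it is rate-limited, it is granted): it has a valid MFA token.
By R15 (it is authenticated, it carries a delegation token): it is logged for compliance.
By R18 (it targets a protected resource, it is rate-limited): it is tagged A.
By R19 (it meets criterion M): it has attribute Y.
By R20 (it has a valid MFA token, it is logged for compliance): it carries flag W.
By R14 (it is tagged A, it carries a delegation token): it is elevated.
By R16 (it is elevated, it is in state V, it is rate-limited): it has an admin role.
By R8 (it has an admin role, it has attribute Y): it is in category S.
By R12 (it is in category S, it carries flag W): it is from a trusted device.
By R5 (it is from a trusted device): it is tagged Z.
By R23 (it is tagged Z): it meets criterion N.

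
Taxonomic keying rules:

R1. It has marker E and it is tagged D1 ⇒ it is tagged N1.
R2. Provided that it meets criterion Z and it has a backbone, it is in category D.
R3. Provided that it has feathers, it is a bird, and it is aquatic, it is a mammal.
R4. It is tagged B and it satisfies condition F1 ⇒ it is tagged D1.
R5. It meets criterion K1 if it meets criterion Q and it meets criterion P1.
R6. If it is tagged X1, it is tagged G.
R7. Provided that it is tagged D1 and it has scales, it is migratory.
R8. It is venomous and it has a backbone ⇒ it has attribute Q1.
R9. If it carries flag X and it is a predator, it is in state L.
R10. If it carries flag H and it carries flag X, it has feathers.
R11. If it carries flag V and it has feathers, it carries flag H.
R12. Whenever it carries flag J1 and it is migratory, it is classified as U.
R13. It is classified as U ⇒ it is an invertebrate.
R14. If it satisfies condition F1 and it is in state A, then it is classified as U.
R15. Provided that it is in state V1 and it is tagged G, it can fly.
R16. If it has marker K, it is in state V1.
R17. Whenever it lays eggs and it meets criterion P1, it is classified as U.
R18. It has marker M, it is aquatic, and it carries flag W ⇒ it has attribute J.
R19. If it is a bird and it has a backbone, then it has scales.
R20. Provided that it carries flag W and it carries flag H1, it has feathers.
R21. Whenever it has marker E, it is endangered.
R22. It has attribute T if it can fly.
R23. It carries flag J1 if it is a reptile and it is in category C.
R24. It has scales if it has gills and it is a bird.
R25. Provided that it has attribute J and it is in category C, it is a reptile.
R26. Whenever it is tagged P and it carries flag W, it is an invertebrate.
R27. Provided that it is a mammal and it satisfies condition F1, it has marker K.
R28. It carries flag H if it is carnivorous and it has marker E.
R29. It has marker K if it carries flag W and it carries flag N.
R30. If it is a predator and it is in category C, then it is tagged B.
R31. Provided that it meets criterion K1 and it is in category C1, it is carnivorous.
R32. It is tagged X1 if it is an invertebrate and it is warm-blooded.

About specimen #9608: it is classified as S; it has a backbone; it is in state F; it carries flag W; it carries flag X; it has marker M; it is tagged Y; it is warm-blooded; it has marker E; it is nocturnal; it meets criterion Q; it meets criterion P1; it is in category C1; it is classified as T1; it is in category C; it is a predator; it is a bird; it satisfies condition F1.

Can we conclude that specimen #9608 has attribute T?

Forward chaining from the given facts derives: meets criterion K1, is in state L, has scales, is endangered, is tagged B, is carnivorous, is tagged D1, is migratory, carries flag H, is tagged N1, has feathers.
The only rule concluding "it has attribute T" is R22, which needs "it can fly"; that is never established.

No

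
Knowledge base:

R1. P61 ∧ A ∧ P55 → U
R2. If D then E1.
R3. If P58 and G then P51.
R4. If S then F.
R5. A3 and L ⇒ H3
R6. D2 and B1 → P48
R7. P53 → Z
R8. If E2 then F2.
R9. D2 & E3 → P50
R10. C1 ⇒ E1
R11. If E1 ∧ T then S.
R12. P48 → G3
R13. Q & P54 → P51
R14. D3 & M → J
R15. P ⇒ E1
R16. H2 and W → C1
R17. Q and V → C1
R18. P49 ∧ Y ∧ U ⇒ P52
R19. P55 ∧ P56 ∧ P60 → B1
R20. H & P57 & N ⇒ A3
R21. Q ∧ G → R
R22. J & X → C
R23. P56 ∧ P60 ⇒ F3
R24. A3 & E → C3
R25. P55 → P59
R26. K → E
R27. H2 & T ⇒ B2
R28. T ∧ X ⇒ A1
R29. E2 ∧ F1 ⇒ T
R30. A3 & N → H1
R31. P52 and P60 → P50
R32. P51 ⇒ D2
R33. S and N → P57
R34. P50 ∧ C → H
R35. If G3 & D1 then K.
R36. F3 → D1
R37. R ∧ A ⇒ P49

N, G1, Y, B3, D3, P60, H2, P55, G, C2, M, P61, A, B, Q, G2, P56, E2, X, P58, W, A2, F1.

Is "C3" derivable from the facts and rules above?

Yes

U  (by R1: P61, A, P55)
P51  (by R3: P58, G)
J  (by R14: D3, M)
C1  (by R16: H2, W)
B1  (by R19: P55, P56, P60)
R  (by R21: Q, G)
C  (by R22: J, X)
F3  (by R23: P56, P60)
T  (by R29: E2, F1)
D2  (by R32: P51)
D1  (by R36: F3)
P49  (by R37: R, A)
P48  (by R6: D2, B1)
E1  (by R10: C1)
S  (by R11: E1, T)
G3  (by R12: P48)
P52  (by R18: P49, Y, U)
P50  (by R31: P52, P60)
P57  (by R33: S, N)
H  (by R34: P50, C)
K  (by R35: G3, D1)
A3  (by R20: H, P57, N)
E  (by R26: K)
C3  (by R24: A3, E)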